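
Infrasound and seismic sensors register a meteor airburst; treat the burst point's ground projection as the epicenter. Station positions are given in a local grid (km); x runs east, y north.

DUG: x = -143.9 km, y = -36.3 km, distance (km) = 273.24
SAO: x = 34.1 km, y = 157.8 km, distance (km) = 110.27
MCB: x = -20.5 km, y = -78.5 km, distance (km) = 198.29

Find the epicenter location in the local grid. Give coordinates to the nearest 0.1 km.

106.0 km east, 74.2 km north

Circle about each station: (x + 143.9)² + (y + 36.3)² = 273.24²; (x − 34.1)² + (y − 157.8)² = 110.27²; (x + 20.5)² + (y + 78.5)² = 198.29².
Subtracting pairs of circle equations eliminates x²+y² and gives linear equations (the radical axes):
356.0 x + 388.2 y = 66539.37
246.8 x − 84.4 y = 19898.77
Solving the 2×2 system: x ≈ 106.0, y ≈ 74.2 km.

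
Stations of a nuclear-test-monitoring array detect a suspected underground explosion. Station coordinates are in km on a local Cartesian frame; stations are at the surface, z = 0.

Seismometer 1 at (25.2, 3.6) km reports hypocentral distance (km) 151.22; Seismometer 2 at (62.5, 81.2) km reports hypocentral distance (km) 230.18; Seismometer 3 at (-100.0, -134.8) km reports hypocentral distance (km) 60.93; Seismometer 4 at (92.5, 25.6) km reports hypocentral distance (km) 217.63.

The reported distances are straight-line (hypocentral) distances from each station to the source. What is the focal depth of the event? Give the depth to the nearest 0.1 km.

36.9 km

Each station gives a sphere (x−x_i)² + (y−y_i)² + z² = d_i² (stations at z=0).
Subtracting the Seismometer 1 sphere from Seismometer 2 and Seismometer 3: z² cancels, leaving linear equations in x and y:
74.6 x + 155.2 y = -20263.65
-250.4 x − 276.8 y = 46678.06
Solving: x ≈ -89.797, y ≈ -87.402 km (keep extra digits for the depth step; rounded: -89.8, -87.4).
Then from the Seismometer 1 sphere: z² = 151.22² − (x − 25.2)² − (y − 3.6)² with x = -89.797, y = -87.402, so z ≈ 36.903 ≈ 36.9 km.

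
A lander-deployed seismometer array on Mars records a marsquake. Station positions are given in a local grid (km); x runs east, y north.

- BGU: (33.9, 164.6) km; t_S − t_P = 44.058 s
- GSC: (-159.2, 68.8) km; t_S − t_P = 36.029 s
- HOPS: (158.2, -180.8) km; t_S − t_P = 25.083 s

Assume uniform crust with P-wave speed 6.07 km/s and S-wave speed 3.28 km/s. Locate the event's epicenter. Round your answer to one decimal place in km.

-17.3 km east, -145.6 km north

Distance from S−P lag: d = Δt · v_P v_S / (v_P − v_S) = Δt · (6.07·3.28)/(6.07−3.28) ≈ 7.1361·Δt.
So d_BGU = 314.40, d_GSC = 257.11, d_HOPS = 178.99 km.
Circle about each station: (x − 33.9)² + (y − 164.6)² = 314.40²; (x + 159.2)² + (y − 68.8)² = 257.11²; (x − 158.2)² + (y + 180.8)² = 178.99².
Subtracting pairs of circle equations eliminates x²+y² and gives linear equations (the radical axes):
-386.2 x − 191.6 y = 34577.52
248.6 x − 690.8 y = 96283.45
Solving the 2×2 system: x ≈ -17.3, y ≈ -145.6 km.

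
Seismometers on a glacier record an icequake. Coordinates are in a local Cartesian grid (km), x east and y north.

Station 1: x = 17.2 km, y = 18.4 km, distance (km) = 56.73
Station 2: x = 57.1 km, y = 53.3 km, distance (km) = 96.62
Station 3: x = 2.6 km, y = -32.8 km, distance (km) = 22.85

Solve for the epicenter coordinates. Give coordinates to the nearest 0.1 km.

Circle about each station: (x − 17.2)² + (y − 18.4)² = 56.73²; (x − 57.1)² + (y − 53.3)² = 96.62²; (x − 2.6)² + (y + 32.8)² = 22.85².
Subtracting the Station 1 equation from the Station 2 and Station 3 equations removes the quadratic terms:
79.8 x + 69.8 y = -650.23
-29.2 x − 102.4 y = 3144.37
Solving the 2×2 system: x ≈ 24.9, y ≈ -37.8 km.

x ≈ 24.9 km, y ≈ -37.8 km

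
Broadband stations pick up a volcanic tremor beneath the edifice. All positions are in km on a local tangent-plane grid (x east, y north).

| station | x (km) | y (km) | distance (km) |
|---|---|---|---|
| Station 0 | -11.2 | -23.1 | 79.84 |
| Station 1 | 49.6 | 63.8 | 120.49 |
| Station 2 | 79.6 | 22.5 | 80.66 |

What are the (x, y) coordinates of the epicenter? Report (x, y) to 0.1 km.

x ≈ 61.5 km, y ≈ -56.1 km

Circle about each station: (x + 11.2)² + (y + 23.1)² = 79.84²; (x − 49.6)² + (y − 63.8)² = 120.49²; (x − 79.6)² + (y − 22.5)² = 80.66².
Subtracting the Station 0 equation from the Station 1 and Station 2 equations removes the quadratic terms:
121.6 x + 173.8 y = -2271.86
181.6 x + 91.2 y = 6051.75
Solving the 2×2 system: x ≈ 61.5, y ≈ -56.1 km.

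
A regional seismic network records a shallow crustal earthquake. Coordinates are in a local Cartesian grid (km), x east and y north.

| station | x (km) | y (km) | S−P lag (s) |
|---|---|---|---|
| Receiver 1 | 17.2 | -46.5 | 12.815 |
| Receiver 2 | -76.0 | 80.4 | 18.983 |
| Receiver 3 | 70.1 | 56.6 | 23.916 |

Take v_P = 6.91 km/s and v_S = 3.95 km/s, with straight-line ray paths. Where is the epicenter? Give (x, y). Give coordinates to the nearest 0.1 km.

x ≈ -91.0 km, y ≈ -94.0 km

Distance from S−P lag: d = Δt · v_P v_S / (v_P − v_S) = Δt · (6.91·3.95)/(6.91−3.95) ≈ 9.2211·Δt.
So d_Receiver 1 = 118.17, d_Receiver 2 = 175.04, d_Receiver 3 = 220.53 km.
Circle about each station: (x − 17.2)² + (y + 46.5)² = 118.17²; (x + 76.0)² + (y − 80.4)² = 175.04²; (x − 70.1)² + (y − 56.6)² = 220.53².
Subtracting the Receiver 1 equation from the Receiver 2 and Receiver 3 equations removes the quadratic terms:
-186.4 x + 253.8 y = -6892.78
105.8 x + 206.2 y = -29009.85
Solving the 2×2 system: x ≈ -91.0, y ≈ -94.0 km.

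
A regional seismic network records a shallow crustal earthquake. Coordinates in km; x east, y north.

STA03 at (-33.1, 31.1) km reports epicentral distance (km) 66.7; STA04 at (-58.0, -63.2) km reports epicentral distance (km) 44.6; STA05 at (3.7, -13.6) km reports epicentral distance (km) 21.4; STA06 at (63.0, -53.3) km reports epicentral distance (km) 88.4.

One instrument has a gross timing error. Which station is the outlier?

Solve using three stations at a time. Using STA03, STA04, STA06 (subtract circle equations pairwise → linear system) gives (x, y) ≈ (-23.5, -34.9).
Distances from that point to each station vs reported:
  STA03: calculated 66.7 vs reported 66.7 → residual 0.0 km
  STA04: calculated 44.6 vs reported 44.6 → residual 0.0 km
  STA05: calculated 34.5 vs reported 21.4 → residual 13.1 km
  STA06: calculated 88.4 vs reported 88.4 → residual 0.0 km
STA03, STA04, STA06 are mutually consistent (residuals ≈ 0); STA05 is off by 13.1 km.

STA05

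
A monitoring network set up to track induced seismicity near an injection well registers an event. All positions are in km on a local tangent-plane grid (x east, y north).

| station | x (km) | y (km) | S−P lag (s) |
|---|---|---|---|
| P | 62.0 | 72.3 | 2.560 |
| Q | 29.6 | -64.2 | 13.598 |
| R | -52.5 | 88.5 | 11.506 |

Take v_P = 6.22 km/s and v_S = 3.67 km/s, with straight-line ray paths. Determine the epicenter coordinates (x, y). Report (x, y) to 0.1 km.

45.4 km east, 56.5 km north

Distance from S−P lag: d = Δt · v_P v_S / (v_P − v_S) = Δt · (6.22·3.67)/(6.22−3.67) ≈ 8.9519·Δt.
So d_P = 22.92, d_Q = 121.73, d_R = 103.00 km.
Circle about each station: (x − 62.0)² + (y − 72.3)² = 22.92²; (x − 29.6)² + (y + 64.2)² = 121.73²; (x + 52.5)² + (y − 88.5)² = 103.00².
Subtracting pairs of circle equations eliminates x²+y² and gives linear equations (the radical axes):
-64.8 x − 273.0 y = -18366.36
-229.0 x + 32.4 y = -8566.46
Solving the 2×2 system: x ≈ 45.4, y ≈ 56.5 km.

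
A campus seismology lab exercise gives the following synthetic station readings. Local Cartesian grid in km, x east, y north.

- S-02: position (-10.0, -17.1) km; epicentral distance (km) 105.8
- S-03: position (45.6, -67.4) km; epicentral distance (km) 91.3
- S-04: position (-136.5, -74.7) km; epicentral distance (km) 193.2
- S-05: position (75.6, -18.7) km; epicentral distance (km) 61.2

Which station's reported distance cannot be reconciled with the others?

Solve using three stations at a time. Using S-03, S-04, S-05 (subtract circle equations pairwise → linear system) gives (x, y) ≈ (30.4, 22.7).
Distances from that point to each station vs reported:
  S-02: calculated 56.7 vs reported 105.8 → residual 49.1 km
  S-03: calculated 91.4 vs reported 91.3 → residual 0.1 km
  S-04: calculated 193.2 vs reported 193.2 → residual 0.0 km
  S-05: calculated 61.3 vs reported 61.2 → residual 0.1 km
S-03, S-04, S-05 are mutually consistent (residuals ≈ 0); S-02 is off by 49.1 km.

S-02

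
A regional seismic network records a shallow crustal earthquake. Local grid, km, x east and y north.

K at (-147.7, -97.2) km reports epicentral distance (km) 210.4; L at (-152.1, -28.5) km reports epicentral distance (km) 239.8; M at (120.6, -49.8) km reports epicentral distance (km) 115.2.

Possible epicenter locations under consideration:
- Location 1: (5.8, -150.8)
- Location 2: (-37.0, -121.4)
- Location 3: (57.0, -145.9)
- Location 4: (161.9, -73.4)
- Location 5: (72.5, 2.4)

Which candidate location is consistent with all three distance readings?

For each candidate, compare |candidate − station| to the reported distance:
Location 1: residuals K 47.8, L 40.1, M 37.7 → max 47.8 km
Location 2: residuals K 97.1, L 91.9, M 57.9 → max 97.1 km
Location 3: residuals K 0.0, L 0.0, M 0.0 → max 0.0 km
Location 4: residuals K 100.1, L 77.4, M 67.6 → max 100.1 km
Location 5: residuals K 31.3, L 13.1, M 44.2 → max 44.2 km
Only Location 3 has all residuals ≈ 0.

Location 3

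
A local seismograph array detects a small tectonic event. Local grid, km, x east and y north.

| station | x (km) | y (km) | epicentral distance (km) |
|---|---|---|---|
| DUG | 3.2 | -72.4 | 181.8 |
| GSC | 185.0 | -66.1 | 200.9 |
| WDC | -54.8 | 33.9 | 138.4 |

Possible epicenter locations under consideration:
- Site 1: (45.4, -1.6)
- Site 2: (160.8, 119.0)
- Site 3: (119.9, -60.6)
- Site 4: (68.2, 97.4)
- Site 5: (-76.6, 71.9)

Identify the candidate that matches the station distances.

For each candidate, compare |candidate − station| to the reported distance:
Site 1: residuals DUG 99.4, GSC 47.1, WDC 32.1 → max 99.4 km
Site 2: residuals DUG 66.1, GSC 14.2, WDC 93.4 → max 93.4 km
Site 3: residuals DUG 64.5, GSC 135.6, WDC 60.2 → max 135.6 km
Site 4: residuals DUG 0.0, GSC 0.0, WDC 0.0 → max 0.0 km
Site 5: residuals DUG 16.9, GSC 94.9, WDC 94.6 → max 94.9 km
Only Site 4 has all residuals ≈ 0.

Site 4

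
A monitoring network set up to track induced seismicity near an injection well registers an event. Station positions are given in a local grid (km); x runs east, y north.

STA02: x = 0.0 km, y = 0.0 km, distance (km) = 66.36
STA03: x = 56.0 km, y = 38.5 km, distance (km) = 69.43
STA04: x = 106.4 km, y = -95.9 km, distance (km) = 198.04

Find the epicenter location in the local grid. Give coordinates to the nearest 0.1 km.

-7.8 km east, 65.9 km north

Circle about each station: x² + y² = 66.36²; (x − 56.0)² + (y − 38.5)² = 69.43²; (x − 106.4)² + (y + 95.9)² = 198.04².
Subtracting pairs of circle equations eliminates x²+y² and gives linear equations (the radical axes):
112.0 x + 77.0 y = 4201.37
212.8 x − 191.8 y = -14298.42
Solving the 2×2 system: x ≈ -7.8, y ≈ 65.9 km.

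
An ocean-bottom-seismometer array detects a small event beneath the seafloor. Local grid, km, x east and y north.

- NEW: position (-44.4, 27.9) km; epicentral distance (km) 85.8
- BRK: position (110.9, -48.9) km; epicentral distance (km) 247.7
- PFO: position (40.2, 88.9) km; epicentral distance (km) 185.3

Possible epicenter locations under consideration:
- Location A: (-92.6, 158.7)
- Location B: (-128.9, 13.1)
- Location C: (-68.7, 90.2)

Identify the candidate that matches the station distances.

For each candidate, compare |candidate − station| to the reported distance:
Location A: residuals NEW 53.6, BRK 43.0, PFO 35.3 → max 53.6 km
Location B: residuals NEW 0.0, BRK 0.0, PFO 0.0 → max 0.0 km
Location C: residuals NEW 18.9, BRK 20.5, PFO 76.4 → max 76.4 km
Only Location B has all residuals ≈ 0.

Location B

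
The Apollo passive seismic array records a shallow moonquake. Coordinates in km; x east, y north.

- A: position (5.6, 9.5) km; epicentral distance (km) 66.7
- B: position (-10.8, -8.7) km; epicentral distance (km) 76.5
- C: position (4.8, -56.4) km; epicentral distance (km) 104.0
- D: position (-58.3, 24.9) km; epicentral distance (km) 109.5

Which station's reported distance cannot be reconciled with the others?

A

Solve using three stations at a time. Using B, C, D (subtract circle equations pairwise → linear system) gives (x, y) ≈ (50.5, 37.0).
Distances from that point to each station vs reported:
  A: calculated 52.6 vs reported 66.7 → residual 14.1 km
  B: calculated 76.4 vs reported 76.5 → residual 0.1 km
  C: calculated 103.9 vs reported 104.0 → residual 0.1 km
  D: calculated 109.5 vs reported 109.5 → residual 0.0 km
B, C, D are mutually consistent (residuals ≈ 0); A is off by 14.1 km.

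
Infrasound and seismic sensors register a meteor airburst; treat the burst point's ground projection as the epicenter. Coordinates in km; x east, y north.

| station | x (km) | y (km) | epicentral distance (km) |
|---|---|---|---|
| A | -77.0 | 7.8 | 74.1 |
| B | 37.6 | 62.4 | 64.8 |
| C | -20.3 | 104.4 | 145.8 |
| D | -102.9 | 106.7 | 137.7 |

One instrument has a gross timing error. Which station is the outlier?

C

Solve using three stations at a time. Using A, B, D (subtract circle equations pairwise → linear system) gives (x, y) ≈ (-3.0, 11.9).
Distances from that point to each station vs reported:
  A: calculated 74.1 vs reported 74.1 → residual 0.0 km
  B: calculated 64.8 vs reported 64.8 → residual 0.0 km
  C: calculated 94.1 vs reported 145.8 → residual 51.7 km
  D: calculated 137.7 vs reported 137.7 → residual 0.0 km
A, B, D are mutually consistent (residuals ≈ 0); C is off by 51.7 km.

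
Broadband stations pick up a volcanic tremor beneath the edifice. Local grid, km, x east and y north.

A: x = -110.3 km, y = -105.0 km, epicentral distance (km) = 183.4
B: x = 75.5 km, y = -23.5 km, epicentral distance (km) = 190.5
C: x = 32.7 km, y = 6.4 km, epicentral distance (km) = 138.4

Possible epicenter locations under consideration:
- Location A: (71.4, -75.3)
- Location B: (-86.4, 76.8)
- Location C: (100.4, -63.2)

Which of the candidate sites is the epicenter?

Location B

For each candidate, compare |candidate − station| to the reported distance:
Location A: residuals A 0.7, B 138.5, C 48.0 → max 138.5 km
Location B: residuals A 0.0, B 0.0, C 0.0 → max 0.0 km
Location C: residuals A 31.4, B 143.6, C 41.3 → max 143.6 km
Only Location B has all residuals ≈ 0.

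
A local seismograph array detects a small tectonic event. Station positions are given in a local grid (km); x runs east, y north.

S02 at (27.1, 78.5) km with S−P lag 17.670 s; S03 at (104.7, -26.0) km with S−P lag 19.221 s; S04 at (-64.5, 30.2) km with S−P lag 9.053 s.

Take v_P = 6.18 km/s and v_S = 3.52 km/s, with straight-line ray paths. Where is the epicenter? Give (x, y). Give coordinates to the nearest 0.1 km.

Distance from S−P lag: d = Δt · v_P v_S / (v_P − v_S) = Δt · (6.18·3.52)/(6.18−3.52) ≈ 8.1780·Δt.
So d_S02 = 144.51, d_S03 = 157.19, d_S04 = 74.04 km.
Circle about each station: (x − 27.1)² + (y − 78.5)² = 144.51²; (x − 104.7)² + (y + 26.0)² = 157.19²; (x + 64.5)² + (y − 30.2)² = 74.04².
Subtracting the S02 equation from the S03 and S04 equations removes the quadratic terms:
155.2 x − 209.0 y = 915.87
-183.2 x − 96.6 y = 13576.85
Solving the 2×2 system: x ≈ -51.6, y ≈ -42.7 km.
Check against S02 (with the unrounded x, y): √((x − 27.1)²+(y − 78.5)²) = 144.50 ≈ 144.51 km. ✓

(-51.6, -42.7)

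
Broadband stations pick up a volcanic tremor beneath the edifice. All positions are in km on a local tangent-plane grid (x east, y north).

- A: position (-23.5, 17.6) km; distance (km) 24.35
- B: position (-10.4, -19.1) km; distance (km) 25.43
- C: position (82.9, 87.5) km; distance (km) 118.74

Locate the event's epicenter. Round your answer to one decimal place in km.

x ≈ -2.6 km, y ≈ 5.1 km

Circle about each station: (x + 23.5)² + (y − 17.6)² = 24.35²; (x + 10.4)² + (y + 19.1)² = 25.43²; (x − 82.9)² + (y − 87.5)² = 118.74².
Subtracting pairs of circle equations eliminates x²+y² and gives linear equations (the radical axes):
26.2 x − 73.4 y = -442.80
212.8 x + 139.8 y = 160.38
Solving the 2×2 system: x ≈ -2.6, y ≈ 5.1 km.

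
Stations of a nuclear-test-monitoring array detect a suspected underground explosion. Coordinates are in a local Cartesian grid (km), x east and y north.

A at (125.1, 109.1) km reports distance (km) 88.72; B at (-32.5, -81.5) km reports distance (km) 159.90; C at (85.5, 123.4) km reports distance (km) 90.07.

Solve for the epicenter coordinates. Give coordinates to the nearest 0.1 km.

78.5 km east, 33.6 km north

Circle about each station: (x − 125.1)² + (y − 109.1)² = 88.72²; (x + 32.5)² + (y + 81.5)² = 159.90²; (x − 85.5)² + (y − 123.4)² = 90.07².
Subtracting the A equation from the B and C equations removes the quadratic terms:
-315.2 x − 381.2 y = -37551.09
-79.2 x + 28.6 y = -5256.38
Solving the 2×2 system: x ≈ 78.5, y ≈ 33.6 km.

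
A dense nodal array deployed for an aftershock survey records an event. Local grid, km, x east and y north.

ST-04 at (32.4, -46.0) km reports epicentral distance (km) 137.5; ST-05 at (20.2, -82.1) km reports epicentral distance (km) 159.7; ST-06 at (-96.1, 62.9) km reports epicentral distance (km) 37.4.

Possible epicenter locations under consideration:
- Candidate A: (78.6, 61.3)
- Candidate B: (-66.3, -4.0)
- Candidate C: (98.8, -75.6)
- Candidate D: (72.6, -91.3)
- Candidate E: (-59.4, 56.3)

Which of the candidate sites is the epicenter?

Candidate E

For each candidate, compare |candidate − station| to the reported distance:
Candidate A: residuals ST-04 20.7, ST-05 4.9, ST-06 137.3 → max 137.3 km
Candidate B: residuals ST-04 30.2, ST-05 43.2, ST-06 35.8 → max 43.2 km
Candidate C: residuals ST-04 64.8, ST-05 80.8, ST-06 201.7 → max 201.7 km
Candidate D: residuals ST-04 76.9, ST-05 106.5, ST-06 191.2 → max 191.2 km
Candidate E: residuals ST-04 0.0, ST-05 0.0, ST-06 0.1 → max 0.1 km
Only Candidate E has all residuals ≈ 0.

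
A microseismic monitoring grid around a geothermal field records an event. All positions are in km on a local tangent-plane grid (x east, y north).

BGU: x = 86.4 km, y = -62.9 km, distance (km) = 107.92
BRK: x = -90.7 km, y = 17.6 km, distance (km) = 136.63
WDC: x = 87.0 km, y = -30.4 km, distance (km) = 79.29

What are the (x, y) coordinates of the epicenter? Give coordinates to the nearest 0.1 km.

Circle about each station: (x − 86.4)² + (y + 62.9)² = 107.92²; (x + 90.7)² + (y − 17.6)² = 136.63²; (x − 87.0)² + (y + 30.4)² = 79.29².
Subtracting the BGU equation from the BRK and WDC equations removes the quadratic terms:
-354.2 x + 161.0 y = -9906.15
1.2 x + 65.0 y = 2431.61
Solving the 2×2 system: x ≈ 44.6, y ≈ 36.6 km.

(44.6, 36.6)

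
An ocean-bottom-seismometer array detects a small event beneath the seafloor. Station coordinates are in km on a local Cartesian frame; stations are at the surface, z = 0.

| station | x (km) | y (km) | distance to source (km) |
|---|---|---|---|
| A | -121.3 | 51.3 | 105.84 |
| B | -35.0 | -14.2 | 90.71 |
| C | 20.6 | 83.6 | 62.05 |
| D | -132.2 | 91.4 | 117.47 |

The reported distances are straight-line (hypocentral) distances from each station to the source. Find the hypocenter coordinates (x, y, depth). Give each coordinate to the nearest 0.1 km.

Each station gives a sphere (x−x_i)² + (y−y_i)² + z² = d_i² (stations at z=0).
Subtracting the A sphere from B and C: z² cancels, leaving linear equations in x and y:
172.6 x − 131.0 y = -12944.94
283.8 x + 64.6 y = -2580.16
Solving: x ≈ -24.297, y ≈ 66.803 km (keep extra digits for the depth step; rounded: -24.3, 66.8).
Then from the A sphere: z² = 105.84² − (x + 121.3)² − (y − 51.3)² with x = -24.297, y = 66.803, so z ≈ 39.398 ≈ 39.4 km.

x ≈ -24.3 km, y ≈ 66.8 km, depth ≈ 39.4 km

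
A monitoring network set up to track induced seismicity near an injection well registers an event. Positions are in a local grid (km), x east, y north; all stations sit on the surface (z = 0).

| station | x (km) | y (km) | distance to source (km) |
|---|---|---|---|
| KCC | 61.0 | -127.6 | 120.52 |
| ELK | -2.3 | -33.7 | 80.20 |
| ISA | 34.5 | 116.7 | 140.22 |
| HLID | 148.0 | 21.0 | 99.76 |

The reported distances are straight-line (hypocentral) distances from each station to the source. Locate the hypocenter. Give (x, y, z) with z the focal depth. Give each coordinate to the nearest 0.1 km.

Each station gives a sphere (x−x_i)² + (y−y_i)² + z² = d_i² (stations at z=0).
Subtracting the KCC sphere from ELK and ISA: z² cancels, leaving linear equations in x and y:
-126.6 x + 187.8 y = -10768.75
-53.0 x + 488.6 y = -10330.20
Solving: x ≈ 63.996, y ≈ -14.201 km (keep extra digits for the depth step; rounded: 64.0, -14.2).
Then from the KCC sphere: z² = 120.52² − (x − 61.0)² − (y + 127.6)² with x = 63.996, y = -14.201, so z ≈ 40.703 ≈ 40.7 km.
Check against HLID (with the unrounded solution): distance 99.76 ≈ 99.76 km. ✓

x ≈ 64.0 km, y ≈ -14.2 km, depth ≈ 40.7 km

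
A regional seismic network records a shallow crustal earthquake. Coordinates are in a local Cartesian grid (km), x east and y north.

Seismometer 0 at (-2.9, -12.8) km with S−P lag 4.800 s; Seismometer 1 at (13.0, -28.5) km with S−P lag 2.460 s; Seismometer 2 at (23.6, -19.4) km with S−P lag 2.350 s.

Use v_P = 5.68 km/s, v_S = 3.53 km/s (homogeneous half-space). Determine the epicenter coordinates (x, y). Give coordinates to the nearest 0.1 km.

(33.4, -39.0)

Distance from S−P lag: d = Δt · v_P v_S / (v_P − v_S) = Δt · (5.68·3.53)/(5.68−3.53) ≈ 9.3258·Δt.
So d_Seismometer 0 = 44.76, d_Seismometer 1 = 22.94, d_Seismometer 2 = 21.92 km.
Circle about each station: (x + 2.9)² + (y + 12.8)² = 44.76²; (x − 13.0)² + (y + 28.5)² = 22.94²; (x − 23.6)² + (y + 19.4)² = 21.92².
Subtracting the Seismometer 0 equation from the Seismometer 1 and Seismometer 2 equations removes the quadratic terms:
31.8 x − 31.4 y = 2286.21
53.0 x − 13.2 y = 2284.04
Solving the 2×2 system: x ≈ 33.4, y ≈ -39.0 km.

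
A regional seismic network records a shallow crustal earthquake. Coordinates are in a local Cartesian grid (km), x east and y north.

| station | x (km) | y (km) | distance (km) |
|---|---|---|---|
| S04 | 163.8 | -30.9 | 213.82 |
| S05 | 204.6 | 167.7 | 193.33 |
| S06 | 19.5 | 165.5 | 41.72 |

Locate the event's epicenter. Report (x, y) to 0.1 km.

(16.3, 123.9)

Circle about each station: (x − 163.8)² + (y + 30.9)² = 213.82²; (x − 204.6)² + (y − 167.7)² = 193.33²; (x − 19.5)² + (y − 165.5)² = 41.72².
Subtracting the S04 equation from the S05 and S06 equations removes the quadratic terms:
81.6 x + 397.2 y = 50541.70
-288.6 x + 392.8 y = 43963.68
Solving the 2×2 system: x ≈ 16.3, y ≈ 123.9 km.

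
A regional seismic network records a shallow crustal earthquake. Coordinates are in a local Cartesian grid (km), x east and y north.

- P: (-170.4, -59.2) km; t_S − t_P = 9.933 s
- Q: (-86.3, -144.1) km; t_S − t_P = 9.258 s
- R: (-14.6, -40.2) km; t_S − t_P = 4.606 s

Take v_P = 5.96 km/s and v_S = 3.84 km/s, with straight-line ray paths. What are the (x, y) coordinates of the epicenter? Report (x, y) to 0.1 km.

Distance from S−P lag: d = Δt · v_P v_S / (v_P − v_S) = Δt · (5.96·3.84)/(5.96−3.84) ≈ 10.7955·Δt.
So d_P = 107.23, d_Q = 99.94, d_R = 49.72 km.
Circle about each station: (x + 170.4)² + (y + 59.2)² = 107.23²; (x + 86.3)² + (y + 144.1)² = 99.94²; (x + 14.6)² + (y + 40.2)² = 49.72².
Subtracting pairs of circle equations eliminates x²+y² and gives linear equations (the radical axes):
168.2 x − 169.8 y = -2818.03
311.6 x + 38.0 y = -21685.41
Solving the 2×2 system: x ≈ -63.9, y ≈ -46.7 km.
Check against P (with the unrounded x, y): √((x + 170.4)²+(y + 59.2)²) = 107.23 ≈ 107.23 km. ✓

-63.9 km east, -46.7 km north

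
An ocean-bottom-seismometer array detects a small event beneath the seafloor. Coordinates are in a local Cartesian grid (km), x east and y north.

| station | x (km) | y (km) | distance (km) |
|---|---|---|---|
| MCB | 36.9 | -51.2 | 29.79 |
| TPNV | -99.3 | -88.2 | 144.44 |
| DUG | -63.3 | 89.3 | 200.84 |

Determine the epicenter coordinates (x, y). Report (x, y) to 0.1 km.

Circle about each station: (x − 36.9)² + (y + 51.2)² = 29.79²; (x + 99.3)² + (y + 88.2)² = 144.44²; (x + 63.3)² + (y − 89.3)² = 200.84².
Subtracting the MCB equation from the TPNV and DUG equations removes the quadratic terms:
-272.4 x − 74.0 y = -6318.79
-200.4 x + 281.0 y = -31450.93
Solving the 2×2 system: x ≈ 44.9, y ≈ -79.9 km.
Check against MCB (with the unrounded x, y): √((x − 36.9)²+(y + 51.2)²) = 29.80 ≈ 29.79 km. ✓

x ≈ 44.9 km, y ≈ -79.9 km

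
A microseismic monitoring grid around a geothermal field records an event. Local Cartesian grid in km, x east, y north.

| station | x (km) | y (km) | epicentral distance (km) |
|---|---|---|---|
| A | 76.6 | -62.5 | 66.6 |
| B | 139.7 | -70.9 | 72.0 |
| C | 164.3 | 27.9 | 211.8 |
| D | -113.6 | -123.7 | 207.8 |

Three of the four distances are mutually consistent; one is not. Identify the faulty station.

C

Solve using three stations at a time. Using A, B, D (subtract circle equations pairwise → linear system) gives (x, y) ≈ (94.2, -126.8).
Distances from that point to each station vs reported:
  A: calculated 66.7 vs reported 66.6 → residual 0.1 km
  B: calculated 72.1 vs reported 72.0 → residual 0.1 km
  C: calculated 169.9 vs reported 211.8 → residual 41.9 km
  D: calculated 207.8 vs reported 207.8 → residual 0.0 km
A, B, D are mutually consistent (residuals ≈ 0); C is off by 41.9 km.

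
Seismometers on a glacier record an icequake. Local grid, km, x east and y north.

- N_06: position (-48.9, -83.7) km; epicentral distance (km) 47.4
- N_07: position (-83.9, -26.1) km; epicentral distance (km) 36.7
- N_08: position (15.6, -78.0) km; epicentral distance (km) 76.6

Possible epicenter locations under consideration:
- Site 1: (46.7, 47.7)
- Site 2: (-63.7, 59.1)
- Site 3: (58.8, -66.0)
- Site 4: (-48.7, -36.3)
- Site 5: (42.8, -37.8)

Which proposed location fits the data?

Site 4

For each candidate, compare |candidate − station| to the reported distance:
Site 1: residuals N_06 115.1, N_07 113.3, N_08 52.9 → max 115.1 km
Site 2: residuals N_06 96.2, N_07 50.9, N_08 81.8 → max 96.2 km
Site 3: residuals N_06 61.7, N_07 111.5, N_08 31.8 → max 111.5 km
Site 4: residuals N_06 0.0, N_07 0.1, N_08 0.0 → max 0.1 km
Site 5: residuals N_06 55.1, N_07 90.5, N_08 28.1 → max 90.5 km
Only Site 4 has all residuals ≈ 0.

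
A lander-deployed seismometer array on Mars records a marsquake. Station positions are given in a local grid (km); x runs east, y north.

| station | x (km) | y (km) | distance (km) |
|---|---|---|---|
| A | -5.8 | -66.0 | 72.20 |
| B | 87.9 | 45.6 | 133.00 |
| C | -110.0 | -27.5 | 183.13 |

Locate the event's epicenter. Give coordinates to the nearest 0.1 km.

63.8 km east, -85.2 km north

Circle about each station: (x + 5.8)² + (y + 66.0)² = 72.20²; (x − 87.9)² + (y − 45.6)² = 133.00²; (x + 110.0)² + (y + 27.5)² = 183.13².
Subtracting the A equation from the B and C equations removes the quadratic terms:
187.4 x + 223.2 y = -7060.03
-208.4 x + 77.0 y = -19857.15
Solving the 2×2 system: x ≈ 63.8, y ≈ -85.2 km.
Check against A (with the unrounded x, y): √((x + 5.8)²+(y + 66.0)²) = 72.20 ≈ 72.20 km. ✓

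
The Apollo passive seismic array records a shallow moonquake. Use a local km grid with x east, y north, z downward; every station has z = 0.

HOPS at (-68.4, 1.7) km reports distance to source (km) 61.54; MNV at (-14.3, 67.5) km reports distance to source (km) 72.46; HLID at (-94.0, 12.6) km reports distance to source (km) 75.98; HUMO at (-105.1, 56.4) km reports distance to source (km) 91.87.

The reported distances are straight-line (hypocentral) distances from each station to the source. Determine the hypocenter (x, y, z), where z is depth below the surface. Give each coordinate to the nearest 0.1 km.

(-37.0, 19.9, 49.7)

Each station gives a sphere (x−x_i)² + (y−y_i)² + z² = d_i² (stations at z=0).
Subtracting the HOPS sphere from MNV and HLID: z² cancels, leaving linear equations in x and y:
108.2 x + 131.6 y = -1383.99
-51.2 x + 21.8 y = 2327.52
Solving: x ≈ -36.989, y ≈ 19.895 km (keep extra digits for the depth step; rounded: -37.0, 19.9).
Then from the HOPS sphere: z² = 61.54² − (x + 68.4)² − (y − 1.7)² with x = -36.989, y = 19.895, so z ≈ 49.694 ≈ 49.7 km.
Check against HUMO (with the unrounded solution): distance 91.88 ≈ 91.87 km. ✓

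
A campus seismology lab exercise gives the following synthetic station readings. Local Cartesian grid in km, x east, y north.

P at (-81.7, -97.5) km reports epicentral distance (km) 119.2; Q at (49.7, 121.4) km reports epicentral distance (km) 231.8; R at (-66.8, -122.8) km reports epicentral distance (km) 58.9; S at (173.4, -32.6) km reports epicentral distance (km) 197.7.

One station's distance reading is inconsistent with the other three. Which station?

Solve using three stations at a time. Using Q, R, S (subtract circle equations pairwise → linear system) gives (x, y) ≈ (-11.7, -102.1).
Distances from that point to each station vs reported:
  P: calculated 70.2 vs reported 119.2 → residual 49.0 km
  Q: calculated 231.8 vs reported 231.8 → residual 0.0 km
  R: calculated 58.9 vs reported 58.9 → residual 0.0 km
  S: calculated 197.7 vs reported 197.7 → residual 0.0 km
Q, R, S are mutually consistent (residuals ≈ 0); P is off by 49.0 km.

P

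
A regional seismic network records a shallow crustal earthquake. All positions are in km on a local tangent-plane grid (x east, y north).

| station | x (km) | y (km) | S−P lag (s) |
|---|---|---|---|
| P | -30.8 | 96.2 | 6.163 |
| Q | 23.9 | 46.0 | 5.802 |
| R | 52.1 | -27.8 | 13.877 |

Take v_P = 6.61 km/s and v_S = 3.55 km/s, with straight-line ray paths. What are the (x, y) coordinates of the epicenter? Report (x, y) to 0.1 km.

x ≈ -20.4 km, y ≈ 50.1 km

Distance from S−P lag: d = Δt · v_P v_S / (v_P − v_S) = Δt · (6.61·3.55)/(6.61−3.55) ≈ 7.6685·Δt.
So d_P = 47.26, d_Q = 44.49, d_R = 106.42 km.
Circle about each station: (x + 30.8)² + (y − 96.2)² = 47.26²; (x − 23.9)² + (y − 46.0)² = 44.49²; (x − 52.1)² + (y + 27.8)² = 106.42².
Subtracting pairs of circle equations eliminates x²+y² and gives linear equations (the radical axes):
109.4 x − 100.4 y = -7261.72
165.8 x − 248.0 y = -15807.54
Solving the 2×2 system: x ≈ -20.4, y ≈ 50.1 km.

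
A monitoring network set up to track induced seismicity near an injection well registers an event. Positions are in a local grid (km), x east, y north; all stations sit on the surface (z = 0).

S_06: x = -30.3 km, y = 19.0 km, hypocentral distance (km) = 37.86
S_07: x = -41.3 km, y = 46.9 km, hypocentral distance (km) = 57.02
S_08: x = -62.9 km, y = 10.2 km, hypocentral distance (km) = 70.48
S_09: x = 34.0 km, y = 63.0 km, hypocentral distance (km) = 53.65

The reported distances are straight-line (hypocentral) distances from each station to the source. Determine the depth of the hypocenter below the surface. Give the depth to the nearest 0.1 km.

z ≈ 6.8 km

Each station gives a sphere (x−x_i)² + (y−y_i)² + z² = d_i² (stations at z=0).
Subtracting the S_06 sphere from S_07 and S_08: z² cancels, leaving linear equations in x and y:
-22.0 x + 55.8 y = 808.31
-65.2 x − 17.6 y = -752.69
Solving: x ≈ 6.900, y ≈ 17.206 km (keep extra digits for the depth step; rounded: 6.9, 17.2).
Then from the S_06 sphere: z² = 37.86² − (x + 30.3)² − (y − 19.0)² with x = 6.900, y = 17.206, so z ≈ 6.806 ≈ 6.8 km.
Check against S_09 (with the unrounded solution): distance 53.65 ≈ 53.65 km. ✓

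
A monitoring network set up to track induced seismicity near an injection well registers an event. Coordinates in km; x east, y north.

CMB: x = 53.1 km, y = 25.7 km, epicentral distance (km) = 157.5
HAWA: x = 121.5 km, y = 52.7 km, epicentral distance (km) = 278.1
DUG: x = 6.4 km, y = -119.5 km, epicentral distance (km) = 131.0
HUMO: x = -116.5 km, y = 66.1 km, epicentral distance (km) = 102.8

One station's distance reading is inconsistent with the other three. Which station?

Solve using three stations at a time. Using CMB, DUG, HUMO (subtract circle equations pairwise → linear system) gives (x, y) ≈ (-92.7, -33.9).
Distances from that point to each station vs reported:
  CMB: calculated 157.5 vs reported 157.5 → residual 0.0 km
  HAWA: calculated 231.0 vs reported 278.1 → residual 47.1 km
  DUG: calculated 131.0 vs reported 131.0 → residual 0.0 km
  HUMO: calculated 102.8 vs reported 102.8 → residual 0.0 km
CMB, DUG, HUMO are mutually consistent (residuals ≈ 0); HAWA is off by 47.1 km.

HAWA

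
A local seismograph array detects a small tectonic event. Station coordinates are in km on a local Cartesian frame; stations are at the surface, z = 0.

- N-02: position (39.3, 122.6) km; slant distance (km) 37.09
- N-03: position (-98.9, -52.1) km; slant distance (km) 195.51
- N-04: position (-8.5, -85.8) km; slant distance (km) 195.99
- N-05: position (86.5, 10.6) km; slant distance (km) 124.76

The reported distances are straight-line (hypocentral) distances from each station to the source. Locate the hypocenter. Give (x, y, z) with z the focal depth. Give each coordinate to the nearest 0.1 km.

x ≈ 11.3 km, y ≈ 108.2 km, depth ≈ 19.6 km

Each station gives a sphere (x−x_i)² + (y−y_i)² + z² = d_i² (stations at z=0).
Subtracting the N-02 sphere from N-03 and N-04: z² cancels, leaving linear equations in x and y:
-276.4 x − 349.4 y = -40928.12
-95.6 x − 416.8 y = -46177.77
Solving: x ≈ 11.300, y ≈ 108.199 km (keep extra digits for the depth step; rounded: 11.3, 108.2).
Then from the N-02 sphere: z² = 37.09² − (x − 39.3)² − (y − 122.6)² with x = 11.300, y = 108.199, so z ≈ 19.603 ≈ 19.6 km.
Check against N-05 (with the unrounded solution): distance 124.76 ≈ 124.76 km. ✓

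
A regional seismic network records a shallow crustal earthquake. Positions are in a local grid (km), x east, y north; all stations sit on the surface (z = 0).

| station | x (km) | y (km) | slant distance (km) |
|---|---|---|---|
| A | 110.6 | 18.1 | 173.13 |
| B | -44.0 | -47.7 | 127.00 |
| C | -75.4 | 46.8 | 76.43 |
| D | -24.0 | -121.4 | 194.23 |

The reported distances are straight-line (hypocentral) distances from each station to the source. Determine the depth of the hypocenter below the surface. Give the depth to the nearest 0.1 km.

Each station gives a sphere (x−x_i)² + (y−y_i)² + z² = d_i² (stations at z=0).
Subtracting the A sphere from B and C: z² cancels, leaving linear equations in x and y:
-309.2 x − 131.6 y = 5496.32
-372.0 x + 57.4 y = 19447.88
Solving: x ≈ -43.099, y ≈ 59.497 km (keep extra digits for the depth step; rounded: -43.1, 59.5).
Then from the A sphere: z² = 173.13² − (x − 110.6)² − (y − 18.1)² with x = -43.099, y = 59.497, so z ≈ 68.095 ≈ 68.1 km.

68.1 km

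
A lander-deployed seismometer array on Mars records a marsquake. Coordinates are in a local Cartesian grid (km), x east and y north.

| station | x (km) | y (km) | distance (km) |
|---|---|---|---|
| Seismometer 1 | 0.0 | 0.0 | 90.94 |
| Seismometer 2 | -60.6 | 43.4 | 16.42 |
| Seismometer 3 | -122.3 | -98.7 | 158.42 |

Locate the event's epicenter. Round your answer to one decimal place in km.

-74.4 km east, 52.3 km north

Circle about each station: x² + y² = 90.94²; (x + 60.6)² + (y − 43.4)² = 16.42²; (x + 122.3)² + (y + 98.7)² = 158.42².
Subtracting pairs of circle equations eliminates x²+y² and gives linear equations (the radical axes):
-121.2 x + 86.8 y = 13556.39
-244.6 x − 197.4 y = 7872.17
Solving the 2×2 system: x ≈ -74.4, y ≈ 52.3 km.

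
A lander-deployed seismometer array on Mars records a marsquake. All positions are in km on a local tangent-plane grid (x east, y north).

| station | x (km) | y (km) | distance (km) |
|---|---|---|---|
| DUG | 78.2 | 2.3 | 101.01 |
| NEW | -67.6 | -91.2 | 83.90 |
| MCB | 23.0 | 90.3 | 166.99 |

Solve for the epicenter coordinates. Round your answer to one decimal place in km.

Circle about each station: (x − 78.2)² + (y − 2.3)² = 101.01²; (x + 67.6)² + (y + 91.2)² = 83.90²; (x − 23.0)² + (y − 90.3)² = 166.99².
Subtracting the DUG equation from the NEW and MCB equations removes the quadratic terms:
-291.6 x − 187.0 y = 9930.48
-110.4 x + 176.0 y = -15120.08
Solving the 2×2 system: x ≈ 15.0, y ≈ -76.5 km.

x ≈ 15.0 km, y ≈ -76.5 km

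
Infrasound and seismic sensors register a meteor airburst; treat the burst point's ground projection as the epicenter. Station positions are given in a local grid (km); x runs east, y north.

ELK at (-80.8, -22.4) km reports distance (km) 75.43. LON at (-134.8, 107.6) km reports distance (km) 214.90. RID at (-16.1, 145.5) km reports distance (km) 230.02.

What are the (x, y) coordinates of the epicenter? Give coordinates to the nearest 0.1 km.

(-36.7, -83.6)

Circle about each station: (x + 80.8)² + (y + 22.4)² = 75.43²; (x + 134.8)² + (y − 107.6)² = 214.90²; (x + 16.1)² + (y − 145.5)² = 230.02².
Subtracting the ELK equation from the LON and RID equations removes the quadratic terms:
-108.0 x + 260.0 y = -17773.93
129.4 x + 335.8 y = -32820.46
Solving the 2×2 system: x ≈ -36.7, y ≈ -83.6 km.
Check against ELK (with the unrounded x, y): √((x + 80.8)²+(y + 22.4)²) = 75.44 ≈ 75.43 km. ✓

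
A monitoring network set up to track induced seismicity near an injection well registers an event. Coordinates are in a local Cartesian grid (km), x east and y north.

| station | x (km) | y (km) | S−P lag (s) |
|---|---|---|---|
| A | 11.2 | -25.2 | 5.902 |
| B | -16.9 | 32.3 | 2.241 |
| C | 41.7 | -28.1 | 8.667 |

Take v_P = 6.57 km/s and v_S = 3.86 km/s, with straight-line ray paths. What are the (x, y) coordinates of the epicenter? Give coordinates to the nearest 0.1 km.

-27.5 km east, 14.2 km north

Distance from S−P lag: d = Δt · v_P v_S / (v_P − v_S) = Δt · (6.57·3.86)/(6.57−3.86) ≈ 9.3580·Δt.
So d_A = 55.23, d_B = 20.97, d_C = 81.11 km.
Circle about each station: (x − 11.2)² + (y + 25.2)² = 55.23²; (x + 16.9)² + (y − 32.3)² = 20.97²; (x − 41.7)² + (y + 28.1)² = 81.11².
Subtracting pairs of circle equations eliminates x²+y² and gives linear equations (the radical axes):
-56.2 x + 115.0 y = 3179.03
61.0 x − 5.8 y = -1760.46
Solving the 2×2 system: x ≈ -27.5, y ≈ 14.2 km.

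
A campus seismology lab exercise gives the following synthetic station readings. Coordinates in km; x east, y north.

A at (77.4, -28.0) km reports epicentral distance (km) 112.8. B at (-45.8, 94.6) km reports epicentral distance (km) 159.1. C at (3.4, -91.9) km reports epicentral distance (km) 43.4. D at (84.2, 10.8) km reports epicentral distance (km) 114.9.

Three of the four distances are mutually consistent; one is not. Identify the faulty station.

Solve using three stations at a time. Using A, B, C (subtract circle equations pairwise → linear system) gives (x, y) ≈ (-29.6, -63.7).
Distances from that point to each station vs reported:
  A: calculated 112.8 vs reported 112.8 → residual 0.0 km
  B: calculated 159.1 vs reported 159.1 → residual 0.0 km
  C: calculated 43.4 vs reported 43.4 → residual 0.0 km
  D: calculated 136.0 vs reported 114.9 → residual 21.1 km
A, B, C are mutually consistent (residuals ≈ 0); D is off by 21.1 km.

D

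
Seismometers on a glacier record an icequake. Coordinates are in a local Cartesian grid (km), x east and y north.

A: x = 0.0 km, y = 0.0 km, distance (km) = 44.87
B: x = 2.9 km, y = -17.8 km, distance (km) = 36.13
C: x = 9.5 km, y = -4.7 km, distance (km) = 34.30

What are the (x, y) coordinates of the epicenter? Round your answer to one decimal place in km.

(38.7, -22.7)

Circle about each station: x² + y² = 44.87²; (x − 2.9)² + (y + 17.8)² = 36.13²; (x − 9.5)² + (y + 4.7)² = 34.30².
Subtracting pairs of circle equations eliminates x²+y² and gives linear equations (the radical axes):
5.8 x − 35.6 y = 1033.19
19.0 x − 9.4 y = 949.17
Solving the 2×2 system: x ≈ 38.7, y ≈ -22.7 km.
Check against A (with the unrounded x, y): √(x²+y²) = 44.89 ≈ 44.87 km. ✓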